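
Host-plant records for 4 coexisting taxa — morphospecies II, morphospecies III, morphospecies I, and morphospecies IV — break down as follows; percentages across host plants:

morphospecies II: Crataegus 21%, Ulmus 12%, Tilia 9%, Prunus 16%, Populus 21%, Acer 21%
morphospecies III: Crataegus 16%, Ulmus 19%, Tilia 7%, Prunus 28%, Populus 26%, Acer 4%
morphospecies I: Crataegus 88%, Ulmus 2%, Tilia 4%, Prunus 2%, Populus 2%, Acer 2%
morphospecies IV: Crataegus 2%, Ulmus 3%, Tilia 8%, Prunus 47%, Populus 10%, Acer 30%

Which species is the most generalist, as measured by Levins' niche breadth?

morphospecies II

Convert percentages to proportions (divide by 100).
Σp_IIᵢ² = 0.21² + 0.12² + 0.09² + 0.16² + 0.21² + 0.21² = 0.0441 + 0.0144 + 0.0081 + 0.0256 + 0.0441 + 0.0441 = 0.1804
B_II = 1 / 0.1804 = 5.5432
Σp_IIIᵢ² = 0.16² + 0.19² + 0.07² + 0.28² + 0.26² + 0.04² = 0.0256 + 0.0361 + 0.0049 + 0.0784 + 0.0676 + 0.0016 = 0.2142
B_III = 1 / 0.2142 = 4.6685
Σp_Iᵢ² = 0.88² + 0.02² + 0.04² + 0.02² + 0.02² + 0.02² = 0.7744 + 0.0004 + 0.0016 + 0.0004 + 0.0004 + 0.0004 = 0.7776
B_I = 1 / 0.7776 = 1.2860
Σp_IVᵢ² = 0.02² + 0.03² + 0.08² + 0.47² + 0.10² + 0.30² = 0.0004 + 0.0009 + 0.0064 + 0.2209 + 0.0100 + 0.0900 = 0.3286
B_IV = 1 / 0.3286 = 3.0432
Highest B → broadest niche (most generalist): morphospecies II (B = 5.54).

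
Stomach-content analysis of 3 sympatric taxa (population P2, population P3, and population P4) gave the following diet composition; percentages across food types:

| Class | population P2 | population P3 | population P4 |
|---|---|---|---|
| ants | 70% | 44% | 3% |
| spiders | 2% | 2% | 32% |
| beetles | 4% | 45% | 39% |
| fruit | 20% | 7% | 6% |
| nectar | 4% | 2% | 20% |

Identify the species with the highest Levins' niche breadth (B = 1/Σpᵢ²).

Convert percentages to proportions (divide by 100).
Σp_P2ᵢ² = 0.70² + 0.02² + 0.04² + 0.20² + 0.04² = 0.4900 + 0.0004 + 0.0016 + 0.0400 + 0.0016 = 0.5336
B_P2 = 1 / 0.5336 = 1.8741
Σp_P3ᵢ² = 0.44² + 0.02² + 0.45² + 0.07² + 0.02² = 0.1936 + 0.0004 + 0.2025 + 0.0049 + 0.0004 = 0.4018
B_P3 = 1 / 0.4018 = 2.4888
Σp_P4ᵢ² = 0.03² + 0.32² + 0.39² + 0.06² + 0.20² = 0.0009 + 0.1024 + 0.1521 + 0.0036 + 0.0400 = 0.2990
B_P4 = 1 / 0.2990 = 3.3445
Highest B → broadest niche (most generalist): population P4 (B = 3.34).

population P4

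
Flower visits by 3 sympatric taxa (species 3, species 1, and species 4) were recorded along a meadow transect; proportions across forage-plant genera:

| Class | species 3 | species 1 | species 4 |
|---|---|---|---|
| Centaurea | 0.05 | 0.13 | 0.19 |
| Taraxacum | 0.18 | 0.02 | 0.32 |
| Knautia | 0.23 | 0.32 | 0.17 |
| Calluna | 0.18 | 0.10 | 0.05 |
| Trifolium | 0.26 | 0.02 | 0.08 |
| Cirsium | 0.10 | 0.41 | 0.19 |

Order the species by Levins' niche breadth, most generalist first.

Σp_3ᵢ² = 0.05² + 0.18² + 0.23² + 0.18² + 0.26² + 0.10² = 0.0025 + 0.0324 + 0.0529 + 0.0324 + 0.0676 + 0.0100 = 0.1978
B_3 = 1 / 0.1978 = 5.0556
Σp_1ᵢ² = 0.13² + 0.02² + 0.32² + 0.10² + 0.02² + 0.41² = 0.0169 + 0.0004 + 0.1024 + 0.0100 + 0.0004 + 0.1681 = 0.2982
B_1 = 1 / 0.2982 = 3.3535
Σp_4ᵢ² = 0.19² + 0.32² + 0.17² + 0.05² + 0.08² + 0.19² = 0.0361 + 0.1024 + 0.0289 + 0.0025 + 0.0064 + 0.0361 = 0.2124
B_4 = 1 / 0.2124 = 4.7081
Ranking by B (broadest → narrowest): species 3 (5.06) > species 4 (4.71) > species 1 (3.35)

species 3 > species 4 > species 1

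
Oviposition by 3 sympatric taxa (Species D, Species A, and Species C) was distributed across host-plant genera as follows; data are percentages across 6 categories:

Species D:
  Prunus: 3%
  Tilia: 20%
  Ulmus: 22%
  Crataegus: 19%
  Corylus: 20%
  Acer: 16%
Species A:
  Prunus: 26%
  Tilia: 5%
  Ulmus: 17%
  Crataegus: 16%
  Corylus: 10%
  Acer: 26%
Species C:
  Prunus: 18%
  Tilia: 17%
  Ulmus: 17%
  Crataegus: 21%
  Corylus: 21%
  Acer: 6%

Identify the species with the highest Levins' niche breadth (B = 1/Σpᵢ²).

Convert percentages to proportions (divide by 100).
Σp_Dᵢ² = 0.03² + 0.20² + 0.22² + 0.19² + 0.20² + 0.16² = 0.0009 + 0.0400 + 0.0484 + 0.0361 + 0.0400 + 0.0256 = 0.1910
B_D = 1 / 0.1910 = 5.2356
Σp_Aᵢ² = 0.26² + 0.05² + 0.17² + 0.16² + 0.10² + 0.26² = 0.0676 + 0.0025 + 0.0289 + 0.0256 + 0.0100 + 0.0676 = 0.2022
B_A = 1 / 0.2022 = 4.9456
Σp_Cᵢ² = 0.18² + 0.17² + 0.17² + 0.21² + 0.21² + 0.06² = 0.0324 + 0.0289 + 0.0289 + 0.0441 + 0.0441 + 0.0036 = 0.1820
B_C = 1 / 0.1820 = 5.4945
Highest B → broadest niche (most generalist): Species C (B = 5.49).

Species C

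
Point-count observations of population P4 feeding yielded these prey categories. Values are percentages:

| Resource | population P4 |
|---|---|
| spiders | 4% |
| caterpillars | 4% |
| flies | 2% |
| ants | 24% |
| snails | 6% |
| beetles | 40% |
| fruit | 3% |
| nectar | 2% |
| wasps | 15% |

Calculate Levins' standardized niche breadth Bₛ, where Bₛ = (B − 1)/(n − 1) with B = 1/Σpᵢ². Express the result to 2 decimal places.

0.38

Convert percentages to proportions (divide by 100).
Σpᵢ² = 0.04² + 0.04² + 0.02² + 0.24² + 0.06² + 0.40² + 0.03² + 0.02² + 0.15² = 0.0016 + 0.0016 + 0.0004 + 0.0576 + 0.0036 + 0.1600 + 0.0009 + 0.0004 + 0.0225 = 0.2486
B = 1 / 0.2486 = 4.0225
Bₛ = (B − 1)/(n − 1) = (4.0225 − 1)/(9 − 1) = 3.0225/8 = 0.3778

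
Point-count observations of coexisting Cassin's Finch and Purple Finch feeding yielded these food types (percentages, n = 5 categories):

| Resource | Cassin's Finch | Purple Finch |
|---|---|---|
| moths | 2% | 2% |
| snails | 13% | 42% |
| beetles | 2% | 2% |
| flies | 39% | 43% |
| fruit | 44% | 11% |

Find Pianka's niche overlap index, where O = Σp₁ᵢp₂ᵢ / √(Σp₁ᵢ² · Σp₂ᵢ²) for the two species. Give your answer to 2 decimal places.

Convert percentages to proportions (divide by 100).
Σ p₁ᵢp₂ᵢ = 0.0004 + 0.0546 + 0.0004 + 0.1677 + 0.0484 = 0.2715
Σp_1ᵢ² = 0.02² + 0.13² + 0.02² + 0.39² + 0.44² = 0.0004 + 0.0169 + 0.0004 + 0.1521 + 0.1936 = 0.3634
Σp_2ᵢ² = 0.02² + 0.42² + 0.02² + 0.43² + 0.11² = 0.0004 + 0.1764 + 0.0004 + 0.1849 + 0.0121 = 0.3742
O = 0.2715 / √(0.3634 × 0.3742) = 0.2715 / 0.36876 = 0.7363

0.74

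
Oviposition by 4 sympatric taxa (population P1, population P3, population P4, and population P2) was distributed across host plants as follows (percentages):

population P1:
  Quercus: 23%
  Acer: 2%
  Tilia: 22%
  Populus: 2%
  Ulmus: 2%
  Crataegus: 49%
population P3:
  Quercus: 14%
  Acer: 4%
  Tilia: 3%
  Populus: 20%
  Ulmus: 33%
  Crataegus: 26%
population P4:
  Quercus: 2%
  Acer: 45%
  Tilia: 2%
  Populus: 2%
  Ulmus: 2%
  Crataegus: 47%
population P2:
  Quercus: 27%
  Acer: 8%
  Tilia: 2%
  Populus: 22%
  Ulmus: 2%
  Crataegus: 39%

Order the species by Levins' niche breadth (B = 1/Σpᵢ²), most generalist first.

Convert percentages to proportions (divide by 100).
Σp_P1ᵢ² = 0.23² + 0.02² + 0.22² + 0.02² + 0.02² + 0.49² = 0.0529 + 0.0004 + 0.0484 + 0.0004 + 0.0004 + 0.2401 = 0.3426
B_P1 = 1 / 0.3426 = 2.9189
Σp_P3ᵢ² = 0.14² + 0.04² + 0.03² + 0.20² + 0.33² + 0.26² = 0.0196 + 0.0016 + 0.0009 + 0.0400 + 0.1089 + 0.0676 = 0.2386
B_P3 = 1 / 0.2386 = 4.1911
Σp_P4ᵢ² = 0.02² + 0.45² + 0.02² + 0.02² + 0.02² + 0.47² = 0.0004 + 0.2025 + 0.0004 + 0.0004 + 0.0004 + 0.2209 = 0.4250
B_P4 = 1 / 0.4250 = 2.3529
Σp_P2ᵢ² = 0.27² + 0.08² + 0.02² + 0.22² + 0.02² + 0.39² = 0.0729 + 0.0064 + 0.0004 + 0.0484 + 0.0004 + 0.1521 = 0.2806
B_P2 = 1 / 0.2806 = 3.5638
Ranking by B (broadest → narrowest): population P3 (4.19) > population P2 (3.56) > population P1 (2.92) > population P4 (2.35)

population P3 > population P2 > population P1 > population P4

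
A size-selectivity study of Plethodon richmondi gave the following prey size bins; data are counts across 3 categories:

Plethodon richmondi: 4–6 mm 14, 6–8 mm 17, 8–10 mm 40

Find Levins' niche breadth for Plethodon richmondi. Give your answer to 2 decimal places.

2.42

Proportions for Plethodon richmondi (n=71): 14/71=0.1972, 17/71=0.2394, 40/71=0.5634
Σpᵢ² = 0.1972² + 0.2394² + 0.5634² = 0.038888 + 0.057312 + 0.317420 = 0.413620
B = 1 / 0.413620 = 2.4177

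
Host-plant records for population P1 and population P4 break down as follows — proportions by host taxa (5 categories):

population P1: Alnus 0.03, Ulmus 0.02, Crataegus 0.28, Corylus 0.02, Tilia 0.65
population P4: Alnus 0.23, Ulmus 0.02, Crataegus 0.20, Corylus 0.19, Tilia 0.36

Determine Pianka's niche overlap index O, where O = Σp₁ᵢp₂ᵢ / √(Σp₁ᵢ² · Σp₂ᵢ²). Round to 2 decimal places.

Σ p₁ᵢp₂ᵢ = 0.0069 + 0.0004 + 0.0560 + 0.0038 + 0.2340 = 0.3011
Σp_1ᵢ² = 0.03² + 0.02² + 0.28² + 0.02² + 0.65² = 0.0009 + 0.0004 + 0.0784 + 0.0004 + 0.4225 = 0.5026
Σp_2ᵢ² = 0.23² + 0.02² + 0.20² + 0.19² + 0.36² = 0.0529 + 0.0004 + 0.0400 + 0.0361 + 0.1296 = 0.2590
O = 0.3011 / √(0.5026 × 0.2590) = 0.3011 / 0.36080 = 0.8345

0.83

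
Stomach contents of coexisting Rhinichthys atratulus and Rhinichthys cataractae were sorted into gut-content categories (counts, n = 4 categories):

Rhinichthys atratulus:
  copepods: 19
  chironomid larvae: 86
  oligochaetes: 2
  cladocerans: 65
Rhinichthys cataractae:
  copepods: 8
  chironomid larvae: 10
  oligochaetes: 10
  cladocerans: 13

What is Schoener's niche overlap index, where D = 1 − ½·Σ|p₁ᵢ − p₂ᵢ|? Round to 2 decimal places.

Proportions for Rhinichthys atratulus (n=172): 19/172=0.1105, 86/172=0.5000, 2/172=0.0116, 65/172=0.3779
Proportions for Rhinichthys cataractae (n=41): 8/41=0.1951, 10/41=0.2439, 10/41=0.2439, 13/41=0.3171
Σ|p₁ᵢ − p₂ᵢ| = 0.0846 + 0.2561 + 0.2323 + 0.0608 = 0.6338
D = 1 − ½ × 0.6338 = 1 − 0.31690 = 0.68310

0.68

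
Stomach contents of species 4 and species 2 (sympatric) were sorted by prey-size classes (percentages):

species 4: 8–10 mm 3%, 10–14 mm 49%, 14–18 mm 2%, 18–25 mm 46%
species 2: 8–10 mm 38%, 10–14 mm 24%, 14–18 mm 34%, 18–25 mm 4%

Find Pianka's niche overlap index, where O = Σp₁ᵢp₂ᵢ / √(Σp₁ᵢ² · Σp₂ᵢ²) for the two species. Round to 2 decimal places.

0.41

Convert percentages to proportions (divide by 100).
Σ p₁ᵢp₂ᵢ = 0.0114 + 0.1176 + 0.0068 + 0.0184 = 0.1542
Σp_1ᵢ² = 0.03² + 0.49² + 0.02² + 0.46² = 0.0009 + 0.2401 + 0.0004 + 0.2116 = 0.4530
Σp_2ᵢ² = 0.38² + 0.24² + 0.34² + 0.04² = 0.1444 + 0.0576 + 0.1156 + 0.0016 = 0.3192
O = 0.1542 / √(0.4530 × 0.3192) = 0.1542 / 0.38026 = 0.4055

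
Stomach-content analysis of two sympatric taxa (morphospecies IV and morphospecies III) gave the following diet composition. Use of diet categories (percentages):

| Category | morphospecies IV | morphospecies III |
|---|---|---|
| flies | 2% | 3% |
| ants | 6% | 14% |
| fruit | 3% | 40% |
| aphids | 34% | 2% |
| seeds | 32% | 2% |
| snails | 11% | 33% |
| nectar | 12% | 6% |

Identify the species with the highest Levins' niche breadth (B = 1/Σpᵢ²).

morphospecies IV

Convert percentages to proportions (divide by 100).
Σp_IVᵢ² = 0.02² + 0.06² + 0.03² + 0.34² + 0.32² + 0.11² + 0.12² = 0.0004 + 0.0036 + 0.0009 + 0.1156 + 0.1024 + 0.0121 + 0.0144 = 0.2494
B_IV = 1 / 0.2494 = 4.0096
Σp_IIIᵢ² = 0.03² + 0.14² + 0.40² + 0.02² + 0.02² + 0.33² + 0.06² = 0.0009 + 0.0196 + 0.1600 + 0.0004 + 0.0004 + 0.1089 + 0.0036 = 0.2938
B_III = 1 / 0.2938 = 3.4037
Highest B → broadest niche (most generalist): morphospecies IV (B = 4.01).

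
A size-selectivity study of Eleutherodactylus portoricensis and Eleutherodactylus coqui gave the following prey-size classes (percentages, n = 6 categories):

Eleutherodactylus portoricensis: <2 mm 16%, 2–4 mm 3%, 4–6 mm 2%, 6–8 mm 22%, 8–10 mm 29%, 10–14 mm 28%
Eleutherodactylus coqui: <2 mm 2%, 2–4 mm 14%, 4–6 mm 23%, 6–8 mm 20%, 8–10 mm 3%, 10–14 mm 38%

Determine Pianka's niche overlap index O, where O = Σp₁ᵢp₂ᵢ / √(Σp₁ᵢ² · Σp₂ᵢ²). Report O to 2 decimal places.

Convert percentages to proportions (divide by 100).
Σ p₁ᵢp₂ᵢ = 0.0032 + 0.0042 + 0.0046 + 0.0440 + 0.0087 + 0.1064 = 0.1711
Σp_1ᵢ² = 0.16² + 0.03² + 0.02² + 0.22² + 0.29² + 0.28² = 0.0256 + 0.0009 + 0.0004 + 0.0484 + 0.0841 + 0.0784 = 0.2378
Σp_2ᵢ² = 0.02² + 0.14² + 0.23² + 0.20² + 0.03² + 0.38² = 0.0004 + 0.0196 + 0.0529 + 0.0400 + 0.0009 + 0.1444 = 0.2582
O = 0.1711 / √(0.2378 × 0.2582) = 0.1711 / 0.24779 = 0.6905

0.69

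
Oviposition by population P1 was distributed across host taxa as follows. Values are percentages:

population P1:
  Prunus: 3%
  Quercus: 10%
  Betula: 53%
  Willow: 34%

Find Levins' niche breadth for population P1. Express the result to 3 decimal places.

Convert percentages to proportions (divide by 100).
Σpᵢ² = 0.03² + 0.10² + 0.53² + 0.34² = 0.0009 + 0.0100 + 0.2809 + 0.1156 = 0.4074
B = 1 / 0.4074 = 2.45459

2.455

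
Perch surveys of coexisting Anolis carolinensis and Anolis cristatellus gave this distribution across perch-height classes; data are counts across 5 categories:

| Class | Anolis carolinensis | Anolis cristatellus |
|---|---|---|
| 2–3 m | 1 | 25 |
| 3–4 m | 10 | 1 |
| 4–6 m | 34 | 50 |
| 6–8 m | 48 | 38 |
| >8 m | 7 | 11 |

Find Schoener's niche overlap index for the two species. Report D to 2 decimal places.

Proportions for Anolis carolinensis (n=100): 1/100=0.0100, 10/100=0.1000, 34/100=0.3400, 48/100=0.4800, 7/100=0.0700
Proportions for Anolis cristatellus (n=125): 25/125=0.2000, 1/125=0.0080, 50/125=0.4000, 38/125=0.3040, 11/125=0.0880
Σ|p₁ᵢ − p₂ᵢ| = 0.1900 + 0.0920 + 0.0600 + 0.1760 + 0.0180 = 0.5360
D = 1 − ½ × 0.5360 = 1 − 0.26800 = 0.73200

0.73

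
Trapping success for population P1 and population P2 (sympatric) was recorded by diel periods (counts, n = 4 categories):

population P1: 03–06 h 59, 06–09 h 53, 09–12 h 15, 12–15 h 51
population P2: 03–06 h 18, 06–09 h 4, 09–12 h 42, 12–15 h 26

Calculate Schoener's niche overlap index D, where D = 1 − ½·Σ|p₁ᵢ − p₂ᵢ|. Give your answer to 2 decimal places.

0.62

Proportions for population P1 (n=178): 59/178=0.3315, 53/178=0.2978, 15/178=0.0843, 51/178=0.2865
Proportions for population P2 (n=90): 18/90=0.2000, 4/90=0.0444, 42/90=0.4667, 26/90=0.2889
Σ|p₁ᵢ − p₂ᵢ| = 0.1315 + 0.2534 + 0.3824 + 0.0024 = 0.7697
D = 1 − ½ × 0.7697 = 1 − 0.38485 = 0.61515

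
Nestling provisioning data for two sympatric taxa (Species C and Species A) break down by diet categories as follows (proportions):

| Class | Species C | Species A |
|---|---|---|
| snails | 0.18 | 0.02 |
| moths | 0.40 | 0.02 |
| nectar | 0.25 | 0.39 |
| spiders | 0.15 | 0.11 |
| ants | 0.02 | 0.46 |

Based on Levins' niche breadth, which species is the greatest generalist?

Σp_Cᵢ² = 0.18² + 0.40² + 0.25² + 0.15² + 0.02² = 0.0324 + 0.1600 + 0.0625 + 0.0225 + 0.0004 = 0.2778
B_C = 1 / 0.2778 = 3.5997
Σp_Aᵢ² = 0.02² + 0.02² + 0.39² + 0.11² + 0.46² = 0.0004 + 0.0004 + 0.1521 + 0.0121 + 0.2116 = 0.3766
B_A = 1 / 0.3766 = 2.6553
Highest B → broadest niche (most generalist): Species C (B = 3.60).

Species C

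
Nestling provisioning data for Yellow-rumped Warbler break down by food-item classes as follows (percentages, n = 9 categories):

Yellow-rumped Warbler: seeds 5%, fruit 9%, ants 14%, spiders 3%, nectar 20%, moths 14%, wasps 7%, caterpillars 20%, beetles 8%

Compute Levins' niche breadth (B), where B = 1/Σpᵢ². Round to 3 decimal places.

7.042

Convert percentages to proportions (divide by 100).
Σpᵢ² = 0.05² + 0.09² + 0.14² + 0.03² + 0.20² + 0.14² + 0.07² + 0.20² + 0.08² = 0.0025 + 0.0081 + 0.0196 + 0.0009 + 0.0400 + 0.0196 + 0.0049 + 0.0400 + 0.0064 = 0.1420
B = 1 / 0.1420 = 7.04225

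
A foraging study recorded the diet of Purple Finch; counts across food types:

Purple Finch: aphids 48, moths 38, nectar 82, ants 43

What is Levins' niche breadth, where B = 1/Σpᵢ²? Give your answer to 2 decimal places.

3.61

Proportions for Purple Finch (n=211): 48/211=0.2275, 38/211=0.1801, 82/211=0.3886, 43/211=0.2038
Σpᵢ² = 0.2275² + 0.1801² + 0.3886² + 0.2038² = 0.051756 + 0.032436 + 0.151010 + 0.041534 = 0.276736
B = 1 / 0.276736 = 3.6136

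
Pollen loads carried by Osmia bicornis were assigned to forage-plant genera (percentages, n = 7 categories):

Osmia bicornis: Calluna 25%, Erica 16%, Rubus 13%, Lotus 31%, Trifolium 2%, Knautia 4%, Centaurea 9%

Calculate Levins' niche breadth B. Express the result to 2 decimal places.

Convert percentages to proportions (divide by 100).
Σpᵢ² = 0.25² + 0.16² + 0.13² + 0.31² + 0.02² + 0.04² + 0.09² = 0.0625 + 0.0256 + 0.0169 + 0.0961 + 0.0004 + 0.0016 + 0.0081 = 0.2112
B = 1 / 0.2112 = 4.7348

4.73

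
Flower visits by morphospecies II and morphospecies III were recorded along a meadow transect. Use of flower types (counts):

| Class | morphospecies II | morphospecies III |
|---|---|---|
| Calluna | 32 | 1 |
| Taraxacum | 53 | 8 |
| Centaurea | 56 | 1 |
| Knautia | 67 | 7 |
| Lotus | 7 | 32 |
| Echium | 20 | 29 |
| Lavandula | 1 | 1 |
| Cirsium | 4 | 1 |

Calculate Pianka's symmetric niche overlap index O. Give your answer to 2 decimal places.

0.37

Proportions for morphospecies II (n=240): 32/240=0.1333, 53/240=0.2208, 56/240=0.2333, 67/240=0.2792, 7/240=0.0292, 20/240=0.0833, 1/240=0.0042, 4/240=0.0167
Proportions for morphospecies III (n=80): 1/80=0.0125, 8/80=0.1000, 1/80=0.0125, 7/80=0.0875, 32/80=0.4000, 29/80=0.3625, 1/80=0.0125, 1/80=0.0125
Σ p₁ᵢp₂ᵢ = 0.001666 + 0.022080 + 0.002916 + 0.024430 + 0.011680 + 0.030196 + 0.000053 + 0.000209 = 0.093230
Σp_1ᵢ² = 0.1333² + 0.2208² + 0.2333² + 0.2792² + 0.0292² + 0.0833² + 0.0042² + 0.0167² = 0.017769 + 0.048753 + 0.054429 + 0.077953 + 0.000853 + 0.006939 + 0.000018 + 0.000279 = 0.206993
Σp_2ᵢ² = 0.0125² + 0.1000² + 0.0125² + 0.0875² + 0.4000² + 0.3625² + 0.0125² + 0.0125² = 0.000156 + 0.010000 + 0.000156 + 0.007656 + 0.160000 + 0.131406 + 0.000156 + 0.000156 = 0.309686
O = 0.093230 / √(0.206993 × 0.309686) = 0.093230 / 0.2531854 = 0.3682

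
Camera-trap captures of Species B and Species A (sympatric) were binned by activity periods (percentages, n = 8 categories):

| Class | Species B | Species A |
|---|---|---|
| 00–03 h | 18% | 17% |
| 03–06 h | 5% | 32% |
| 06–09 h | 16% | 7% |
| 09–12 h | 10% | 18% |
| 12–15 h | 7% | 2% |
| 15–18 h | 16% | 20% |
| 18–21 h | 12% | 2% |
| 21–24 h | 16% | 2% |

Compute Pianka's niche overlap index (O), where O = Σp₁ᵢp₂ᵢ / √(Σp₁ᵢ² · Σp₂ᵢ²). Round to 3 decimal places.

0.667

Convert percentages to proportions (divide by 100).
Σ p₁ᵢp₂ᵢ = 0.0306 + 0.0160 + 0.0112 + 0.0180 + 0.0014 + 0.0320 + 0.0024 + 0.0032 = 0.1148
Σp_1ᵢ² = 0.18² + 0.05² + 0.16² + 0.10² + 0.07² + 0.16² + 0.12² + 0.16² = 0.0324 + 0.0025 + 0.0256 + 0.0100 + 0.0049 + 0.0256 + 0.0144 + 0.0256 = 0.1410
Σp_2ᵢ² = 0.17² + 0.32² + 0.07² + 0.18² + 0.02² + 0.20² + 0.02² + 0.02² = 0.0289 + 0.1024 + 0.0049 + 0.0324 + 0.0004 + 0.0400 + 0.0004 + 0.0004 = 0.2098
O = 0.1148 / √(0.1410 × 0.2098) = 0.1148 / 0.171994 = 0.66747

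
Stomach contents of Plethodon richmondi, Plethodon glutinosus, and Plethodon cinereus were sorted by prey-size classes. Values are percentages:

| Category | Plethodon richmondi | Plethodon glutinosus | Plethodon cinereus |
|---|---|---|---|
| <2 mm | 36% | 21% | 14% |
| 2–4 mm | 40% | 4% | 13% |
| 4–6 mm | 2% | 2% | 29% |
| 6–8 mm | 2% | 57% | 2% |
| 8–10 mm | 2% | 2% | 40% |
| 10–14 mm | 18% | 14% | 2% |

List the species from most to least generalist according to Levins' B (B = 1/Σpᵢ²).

Convert percentages to proportions (divide by 100).
Σp_richᵢ² = 0.36² + 0.40² + 0.02² + 0.02² + 0.02² + 0.18² = 0.1296 + 0.1600 + 0.0004 + 0.0004 + 0.0004 + 0.0324 = 0.3232
B_rich = 1 / 0.3232 = 3.0941
Σp_glutᵢ² = 0.21² + 0.04² + 0.02² + 0.57² + 0.02² + 0.14² = 0.0441 + 0.0016 + 0.0004 + 0.3249 + 0.0004 + 0.0196 = 0.3910
B_glut = 1 / 0.3910 = 2.5575
Σp_cineᵢ² = 0.14² + 0.13² + 0.29² + 0.02² + 0.40² + 0.02² = 0.0196 + 0.0169 + 0.0841 + 0.0004 + 0.1600 + 0.0004 = 0.2814
B_cine = 1 / 0.2814 = 3.5537
Ranking by B (broadest → narrowest): Plethodon cinereus (3.55) > Plethodon richmondi (3.09) > Plethodon glutinosus (2.56)

Plethodon cinereus > Plethodon richmondi > Plethodon glutinosus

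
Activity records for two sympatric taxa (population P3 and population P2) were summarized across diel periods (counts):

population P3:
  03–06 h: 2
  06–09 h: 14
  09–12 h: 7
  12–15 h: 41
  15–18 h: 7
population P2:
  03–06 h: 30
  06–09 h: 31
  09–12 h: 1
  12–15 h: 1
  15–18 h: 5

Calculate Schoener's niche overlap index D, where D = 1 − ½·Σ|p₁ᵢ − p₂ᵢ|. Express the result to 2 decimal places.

0.33

Proportions for population P3 (n=71): 2/71=0.0282, 14/71=0.1972, 7/71=0.0986, 41/71=0.5775, 7/71=0.0986
Proportions for population P2 (n=68): 30/68=0.4412, 31/68=0.4559, 1/68=0.0147, 1/68=0.0147, 5/68=0.0735
Σ|p₁ᵢ − p₂ᵢ| = 0.4130 + 0.2587 + 0.0839 + 0.5628 + 0.0251 = 1.3435
D = 1 − ½ × 1.3435 = 1 − 0.67175 = 0.32825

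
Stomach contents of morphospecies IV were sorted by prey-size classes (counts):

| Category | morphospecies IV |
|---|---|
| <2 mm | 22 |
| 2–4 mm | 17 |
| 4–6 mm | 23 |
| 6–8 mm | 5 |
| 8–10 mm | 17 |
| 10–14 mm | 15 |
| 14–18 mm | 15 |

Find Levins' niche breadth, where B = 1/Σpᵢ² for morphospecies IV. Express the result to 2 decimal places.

6.29

Proportions for morphospecies IV (n=114): 22/114=0.1930, 17/114=0.1491, 23/114=0.2018, 5/114=0.0439, 17/114=0.1491, 15/114=0.1316, 15/114=0.1316
Σpᵢ² = 0.1930² + 0.1491² + 0.2018² + 0.0439² + 0.1491² + 0.1316² + 0.1316² = 0.037249 + 0.022231 + 0.040723 + 0.001927 + 0.022231 + 0.017319 + 0.017319 = 0.158999
B = 1 / 0.158999 = 6.2893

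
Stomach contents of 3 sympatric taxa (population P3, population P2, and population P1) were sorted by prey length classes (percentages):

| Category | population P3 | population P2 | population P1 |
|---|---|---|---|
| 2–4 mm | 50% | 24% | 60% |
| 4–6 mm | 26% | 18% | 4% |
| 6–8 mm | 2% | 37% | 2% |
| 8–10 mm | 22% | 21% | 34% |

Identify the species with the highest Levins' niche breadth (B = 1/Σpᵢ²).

population P2

Convert percentages to proportions (divide by 100).
Σp_P3ᵢ² = 0.50² + 0.26² + 0.02² + 0.22² = 0.2500 + 0.0676 + 0.0004 + 0.0484 = 0.3664
B_P3 = 1 / 0.3664 = 2.7293
Σp_P2ᵢ² = 0.24² + 0.18² + 0.37² + 0.21² = 0.0576 + 0.0324 + 0.1369 + 0.0441 = 0.2710
B_P2 = 1 / 0.2710 = 3.6900
Σp_P1ᵢ² = 0.60² + 0.04² + 0.02² + 0.34² = 0.3600 + 0.0016 + 0.0004 + 0.1156 = 0.4776
B_P1 = 1 / 0.4776 = 2.0938
Highest B → broadest niche (most generalist): population P2 (B = 3.69).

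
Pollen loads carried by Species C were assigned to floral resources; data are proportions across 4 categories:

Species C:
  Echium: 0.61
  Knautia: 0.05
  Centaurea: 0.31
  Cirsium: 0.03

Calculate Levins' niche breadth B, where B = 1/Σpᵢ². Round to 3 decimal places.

2.120

Σpᵢ² = 0.61² + 0.05² + 0.31² + 0.03² = 0.3721 + 0.0025 + 0.0961 + 0.0009 = 0.4716
B = 1 / 0.4716 = 2.12044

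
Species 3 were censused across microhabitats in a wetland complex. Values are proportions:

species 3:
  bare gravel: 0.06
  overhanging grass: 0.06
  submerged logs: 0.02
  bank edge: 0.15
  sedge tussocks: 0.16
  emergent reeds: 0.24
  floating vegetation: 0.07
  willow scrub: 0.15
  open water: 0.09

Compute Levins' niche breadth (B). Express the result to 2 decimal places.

6.72

Σpᵢ² = 0.06² + 0.06² + 0.02² + 0.15² + 0.16² + 0.24² + 0.07² + 0.15² + 0.09² = 0.0036 + 0.0036 + 0.0004 + 0.0225 + 0.0256 + 0.0576 + 0.0049 + 0.0225 + 0.0081 = 0.1488
B = 1 / 0.1488 = 6.7204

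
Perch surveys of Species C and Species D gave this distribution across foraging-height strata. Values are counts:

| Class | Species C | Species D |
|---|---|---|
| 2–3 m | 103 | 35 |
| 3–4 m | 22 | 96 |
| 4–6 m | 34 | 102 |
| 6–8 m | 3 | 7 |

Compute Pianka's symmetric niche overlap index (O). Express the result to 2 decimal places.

Proportions for Species C (n=162): 103/162=0.6358, 22/162=0.1358, 34/162=0.2099, 3/162=0.0185
Proportions for Species D (n=240): 35/240=0.1458, 96/240=0.4000, 102/240=0.4250, 7/240=0.0292
Σ p₁ᵢp₂ᵢ = 0.092700 + 0.054320 + 0.089208 + 0.000540 = 0.236768
Σp_1ᵢ² = 0.6358² + 0.1358² + 0.2099² + 0.0185² = 0.404242 + 0.018442 + 0.044058 + 0.000342 = 0.467084
Σp_2ᵢ² = 0.1458² + 0.4000² + 0.4250² + 0.0292² = 0.021258 + 0.160000 + 0.180625 + 0.000853 = 0.362736
O = 0.236768 / √(0.467084 × 0.362736) = 0.236768 / 0.4116165 = 0.5752

0.58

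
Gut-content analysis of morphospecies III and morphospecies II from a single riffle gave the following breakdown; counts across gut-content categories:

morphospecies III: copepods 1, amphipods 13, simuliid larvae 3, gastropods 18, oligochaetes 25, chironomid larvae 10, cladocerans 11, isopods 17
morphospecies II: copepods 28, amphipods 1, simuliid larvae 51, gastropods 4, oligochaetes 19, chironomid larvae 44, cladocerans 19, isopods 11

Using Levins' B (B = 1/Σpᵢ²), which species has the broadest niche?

Proportions for morphospecies III (n=98): 1/98=0.0102, 13/98=0.1327, 3/98=0.0306, 18/98=0.1837, 25/98=0.2551, 10/98=0.1020, 11/98=0.1122, 17/98=0.1735
Proportions for morphospecies II (n=177): 28/177=0.1582, 1/177=0.0056, 51/177=0.2881, 4/177=0.0226, 19/177=0.1073, 44/177=0.2486, 19/177=0.1073, 11/177=0.0621
Σp_IIIᵢ² = 0.0102² + 0.1327² + 0.0306² + 0.1837² + 0.2551² + 0.1020² + 0.1122² + 0.1735² = 0.000104 + 0.017609 + 0.000936 + 0.033746 + 0.065076 + 0.010404 + 0.012589 + 0.030102 = 0.170566
B_III = 1 / 0.170566 = 5.8628
Σp_IIᵢ² = 0.1582² + 0.0056² + 0.2881² + 0.0226² + 0.1073² + 0.2486² + 0.1073² + 0.0621² = 0.025027 + 0.000031 + 0.083002 + 0.000511 + 0.011513 + 0.061802 + 0.011513 + 0.003856 = 0.197255
B_II = 1 / 0.197255 = 5.0696
Highest B → broadest niche (most generalist): morphospecies III (B = 5.86).

morphospecies III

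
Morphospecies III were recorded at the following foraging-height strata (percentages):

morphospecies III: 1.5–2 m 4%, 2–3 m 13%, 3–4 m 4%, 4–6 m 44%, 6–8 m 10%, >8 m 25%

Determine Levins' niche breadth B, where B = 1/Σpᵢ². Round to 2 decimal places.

3.49

Convert percentages to proportions (divide by 100).
Σpᵢ² = 0.04² + 0.13² + 0.04² + 0.44² + 0.10² + 0.25² = 0.0016 + 0.0169 + 0.0016 + 0.1936 + 0.0100 + 0.0625 = 0.2862
B = 1 / 0.2862 = 3.4941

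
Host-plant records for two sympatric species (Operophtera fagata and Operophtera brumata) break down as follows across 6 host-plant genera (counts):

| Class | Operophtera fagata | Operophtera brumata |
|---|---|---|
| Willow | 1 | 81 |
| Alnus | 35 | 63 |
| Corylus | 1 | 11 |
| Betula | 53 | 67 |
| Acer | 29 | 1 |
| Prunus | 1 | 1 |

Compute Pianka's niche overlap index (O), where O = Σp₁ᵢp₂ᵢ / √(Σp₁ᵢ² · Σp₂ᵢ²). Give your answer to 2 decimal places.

0.68

Proportions for Operophtera fagata (n=120): 1/120=0.0083, 35/120=0.2917, 1/120=0.0083, 53/120=0.4417, 29/120=0.2417, 1/120=0.0083
Proportions for Operophtera brumata (n=224): 81/224=0.3616, 63/224=0.2813, 11/224=0.0491, 67/224=0.2991, 1/224=0.0045, 1/224=0.0045
Σ p₁ᵢp₂ᵢ = 0.003001 + 0.082055 + 0.000408 + 0.132112 + 0.001088 + 0.000037 = 0.218701
Σp_1ᵢ² = 0.0083² + 0.2917² + 0.0083² + 0.4417² + 0.2417² + 0.0083² = 0.000069 + 0.085089 + 0.000069 + 0.195099 + 0.058419 + 0.000069 = 0.338814
Σp_2ᵢ² = 0.3616² + 0.2813² + 0.0491² + 0.2991² + 0.0045² + 0.0045² = 0.130755 + 0.079130 + 0.002411 + 0.089461 + 0.000020 + 0.000020 = 0.301797
O = 0.218701 / √(0.338814 × 0.301797) = 0.218701 / 0.3197703 = 0.6839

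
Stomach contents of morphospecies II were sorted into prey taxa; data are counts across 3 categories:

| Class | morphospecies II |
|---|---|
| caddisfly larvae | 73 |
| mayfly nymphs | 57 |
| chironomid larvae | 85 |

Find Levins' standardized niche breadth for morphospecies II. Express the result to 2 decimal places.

0.96

Proportions for morphospecies II (n=215): 73/215=0.3395, 57/215=0.2651, 85/215=0.3953
Σpᵢ² = 0.3395² + 0.2651² + 0.3953² = 0.115260 + 0.070278 + 0.156262 = 0.341800
B = 1 / 0.341800 = 2.9257
Bₛ = (B − 1)/(n − 1) = (2.9257 − 1)/(3 − 1) = 1.9257/2 = 0.9629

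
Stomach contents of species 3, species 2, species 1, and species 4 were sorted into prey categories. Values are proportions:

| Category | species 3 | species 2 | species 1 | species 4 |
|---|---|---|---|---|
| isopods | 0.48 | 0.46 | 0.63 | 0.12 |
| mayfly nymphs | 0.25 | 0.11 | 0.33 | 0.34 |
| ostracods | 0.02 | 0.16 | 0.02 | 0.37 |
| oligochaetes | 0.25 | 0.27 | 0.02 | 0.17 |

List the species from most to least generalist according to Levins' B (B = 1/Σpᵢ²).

Σp_3ᵢ² = 0.48² + 0.25² + 0.02² + 0.25² = 0.2304 + 0.0625 + 0.0004 + 0.0625 = 0.3558
B_3 = 1 / 0.3558 = 2.8106
Σp_2ᵢ² = 0.46² + 0.11² + 0.16² + 0.27² = 0.2116 + 0.0121 + 0.0256 + 0.0729 = 0.3222
B_2 = 1 / 0.3222 = 3.1037
Σp_1ᵢ² = 0.63² + 0.33² + 0.02² + 0.02² = 0.3969 + 0.1089 + 0.0004 + 0.0004 = 0.5066
B_1 = 1 / 0.5066 = 1.9739
Σp_4ᵢ² = 0.12² + 0.34² + 0.37² + 0.17² = 0.0144 + 0.1156 + 0.1369 + 0.0289 = 0.2958
B_4 = 1 / 0.2958 = 3.3807
Ranking by B (broadest → narrowest): species 4 (3.38) > species 2 (3.10) > species 3 (2.81) > species 1 (1.97)

species 4 > species 2 > species 3 > species 1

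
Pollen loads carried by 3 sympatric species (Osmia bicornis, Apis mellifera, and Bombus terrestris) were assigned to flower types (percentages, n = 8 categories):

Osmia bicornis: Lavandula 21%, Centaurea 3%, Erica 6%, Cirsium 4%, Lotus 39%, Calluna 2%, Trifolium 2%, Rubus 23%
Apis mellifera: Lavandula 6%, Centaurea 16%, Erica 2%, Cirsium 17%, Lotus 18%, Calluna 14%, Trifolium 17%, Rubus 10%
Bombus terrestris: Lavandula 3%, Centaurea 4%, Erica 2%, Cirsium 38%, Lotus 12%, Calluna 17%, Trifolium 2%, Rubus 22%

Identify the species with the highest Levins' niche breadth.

Apis mellifera

Convert percentages to proportions (divide by 100).
Σp_bicoᵢ² = 0.21² + 0.03² + 0.06² + 0.04² + 0.39² + 0.02² + 0.02² + 0.23² = 0.0441 + 0.0009 + 0.0036 + 0.0016 + 0.1521 + 0.0004 + 0.0004 + 0.0529 = 0.2560
B_bico = 1 / 0.2560 = 3.9063
Σp_mellᵢ² = 0.06² + 0.16² + 0.02² + 0.17² + 0.18² + 0.14² + 0.17² + 0.10² = 0.0036 + 0.0256 + 0.0004 + 0.0289 + 0.0324 + 0.0196 + 0.0289 + 0.0100 = 0.1494
B_mell = 1 / 0.1494 = 6.6934
Σp_terrᵢ² = 0.03² + 0.04² + 0.02² + 0.38² + 0.12² + 0.17² + 0.02² + 0.22² = 0.0009 + 0.0016 + 0.0004 + 0.1444 + 0.0144 + 0.0289 + 0.0004 + 0.0484 = 0.2394
B_terr = 1 / 0.2394 = 4.1771
Highest B → broadest niche (most generalist): Apis mellifera (B = 6.69).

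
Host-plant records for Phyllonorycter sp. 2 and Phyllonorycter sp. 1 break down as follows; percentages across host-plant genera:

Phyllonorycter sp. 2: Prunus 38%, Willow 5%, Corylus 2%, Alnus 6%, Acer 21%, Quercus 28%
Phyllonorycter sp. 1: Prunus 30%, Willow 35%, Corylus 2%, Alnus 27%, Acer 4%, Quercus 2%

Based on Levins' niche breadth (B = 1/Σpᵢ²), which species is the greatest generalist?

Phyllonorycter sp. 2

Convert percentages to proportions (divide by 100).
Σp_2ᵢ² = 0.38² + 0.05² + 0.02² + 0.06² + 0.21² + 0.28² = 0.1444 + 0.0025 + 0.0004 + 0.0036 + 0.0441 + 0.0784 = 0.2734
B_2 = 1 / 0.2734 = 3.6576
Σp_1ᵢ² = 0.30² + 0.35² + 0.02² + 0.27² + 0.04² + 0.02² = 0.0900 + 0.1225 + 0.0004 + 0.0729 + 0.0016 + 0.0004 = 0.2878
B_1 = 1 / 0.2878 = 3.4746
Highest B → broadest niche (most generalist): Phyllonorycter sp. 2 (B = 3.66).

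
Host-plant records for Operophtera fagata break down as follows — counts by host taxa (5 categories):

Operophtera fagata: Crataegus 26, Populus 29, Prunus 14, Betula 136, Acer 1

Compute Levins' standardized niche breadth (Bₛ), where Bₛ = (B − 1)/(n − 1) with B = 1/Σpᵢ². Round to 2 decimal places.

Proportions for Operophtera fagata (n=206): 26/206=0.1262, 29/206=0.1408, 14/206=0.0680, 136/206=0.6602, 1/206=0.0049
Σpᵢ² = 0.1262² + 0.1408² + 0.0680² + 0.6602² + 0.0049² = 0.015926 + 0.019825 + 0.004624 + 0.435864 + 0.000024 = 0.476263
B = 1 / 0.476263 = 2.0997
Bₛ = (B − 1)/(n − 1) = (2.0997 − 1)/(5 − 1) = 1.0997/4 = 0.2749

0.27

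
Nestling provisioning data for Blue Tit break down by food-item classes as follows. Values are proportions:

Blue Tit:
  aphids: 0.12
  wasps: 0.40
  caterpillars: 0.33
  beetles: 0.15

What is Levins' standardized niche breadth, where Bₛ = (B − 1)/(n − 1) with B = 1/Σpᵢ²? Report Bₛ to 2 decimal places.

Σpᵢ² = 0.12² + 0.40² + 0.33² + 0.15² = 0.0144 + 0.1600 + 0.1089 + 0.0225 = 0.3058
B = 1 / 0.3058 = 3.2701
Bₛ = (B − 1)/(n − 1) = (3.2701 − 1)/(4 − 1) = 2.2701/3 = 0.7567

0.76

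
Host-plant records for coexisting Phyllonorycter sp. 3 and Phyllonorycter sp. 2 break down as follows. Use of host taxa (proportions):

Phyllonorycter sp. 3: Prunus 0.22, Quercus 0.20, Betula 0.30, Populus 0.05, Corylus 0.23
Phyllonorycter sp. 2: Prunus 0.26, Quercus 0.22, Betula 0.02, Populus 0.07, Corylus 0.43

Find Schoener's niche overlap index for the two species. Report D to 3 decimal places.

Σ|p₁ᵢ − p₂ᵢ| = 0.04 + 0.02 + 0.28 + 0.02 + 0.20 = 0.56
D = 1 − ½ × 0.56 = 1 − 0.280 = 0.72000

0.720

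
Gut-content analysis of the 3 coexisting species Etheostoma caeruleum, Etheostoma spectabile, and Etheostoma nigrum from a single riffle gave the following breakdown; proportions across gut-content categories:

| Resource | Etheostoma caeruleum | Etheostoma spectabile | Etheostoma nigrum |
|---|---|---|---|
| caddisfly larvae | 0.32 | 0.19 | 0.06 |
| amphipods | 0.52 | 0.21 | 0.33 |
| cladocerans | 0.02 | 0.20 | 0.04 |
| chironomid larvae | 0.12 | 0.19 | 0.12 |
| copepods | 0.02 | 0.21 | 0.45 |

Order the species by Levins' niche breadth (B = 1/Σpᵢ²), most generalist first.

Σp_caerᵢ² = 0.32² + 0.52² + 0.02² + 0.12² + 0.02² = 0.1024 + 0.2704 + 0.0004 + 0.0144 + 0.0004 = 0.3880
B_caer = 1 / 0.3880 = 2.5773
Σp_specᵢ² = 0.19² + 0.21² + 0.20² + 0.19² + 0.21² = 0.0361 + 0.0441 + 0.0400 + 0.0361 + 0.0441 = 0.2004
B_spec = 1 / 0.2004 = 4.9900
Σp_nigrᵢ² = 0.06² + 0.33² + 0.04² + 0.12² + 0.45² = 0.0036 + 0.1089 + 0.0016 + 0.0144 + 0.2025 = 0.3310
B_nigr = 1 / 0.3310 = 3.0211
Ranking by B (broadest → narrowest): Etheostoma spectabile (4.99) > Etheostoma nigrum (3.02) > Etheostoma caeruleum (2.58)

Etheostoma spectabile > Etheostoma nigrum > Etheostoma caeruleum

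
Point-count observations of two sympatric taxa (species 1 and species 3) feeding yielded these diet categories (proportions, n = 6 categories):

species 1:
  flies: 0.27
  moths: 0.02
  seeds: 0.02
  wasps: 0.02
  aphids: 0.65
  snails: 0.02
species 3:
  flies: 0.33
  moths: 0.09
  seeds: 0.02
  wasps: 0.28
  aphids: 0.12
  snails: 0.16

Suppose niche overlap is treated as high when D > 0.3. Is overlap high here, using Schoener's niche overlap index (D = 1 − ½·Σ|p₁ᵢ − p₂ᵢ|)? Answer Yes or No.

Yes

Σ|p₁ᵢ − p₂ᵢ| = 0.06 + 0.07 + 0.00 + 0.26 + 0.53 + 0.14 = 1.06
D = 1 − ½ × 1.06 = 1 − 0.530 = 0.4700
D = 0.4700 > 0.3 → Yes.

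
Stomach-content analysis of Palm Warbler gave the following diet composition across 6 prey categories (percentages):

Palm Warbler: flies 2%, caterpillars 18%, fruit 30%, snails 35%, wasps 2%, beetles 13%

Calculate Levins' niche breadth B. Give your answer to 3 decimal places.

Convert percentages to proportions (divide by 100).
Σpᵢ² = 0.02² + 0.18² + 0.30² + 0.35² + 0.02² + 0.13² = 0.0004 + 0.0324 + 0.0900 + 0.1225 + 0.0004 + 0.0169 = 0.2626
B = 1 / 0.2626 = 3.80807

3.808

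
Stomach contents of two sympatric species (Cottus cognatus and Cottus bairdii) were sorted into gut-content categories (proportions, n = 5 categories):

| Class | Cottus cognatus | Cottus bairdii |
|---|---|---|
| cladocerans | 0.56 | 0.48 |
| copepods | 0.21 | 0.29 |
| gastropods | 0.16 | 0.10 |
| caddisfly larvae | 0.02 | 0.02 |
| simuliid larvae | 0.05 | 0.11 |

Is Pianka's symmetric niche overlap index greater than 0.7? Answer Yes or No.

Yes

Σ p₁ᵢp₂ᵢ = 0.2688 + 0.0609 + 0.0160 + 0.0004 + 0.0055 = 0.3516
Σp_1ᵢ² = 0.56² + 0.21² + 0.16² + 0.02² + 0.05² = 0.3136 + 0.0441 + 0.0256 + 0.0004 + 0.0025 = 0.3862
Σp_2ᵢ² = 0.48² + 0.29² + 0.10² + 0.02² + 0.11² = 0.2304 + 0.0841 + 0.0100 + 0.0004 + 0.0121 = 0.3370
O = 0.3516 / √(0.3862 × 0.3370) = 0.3516 / 0.36076 = 0.9746
O = 0.9746 > 0.7 → Yes.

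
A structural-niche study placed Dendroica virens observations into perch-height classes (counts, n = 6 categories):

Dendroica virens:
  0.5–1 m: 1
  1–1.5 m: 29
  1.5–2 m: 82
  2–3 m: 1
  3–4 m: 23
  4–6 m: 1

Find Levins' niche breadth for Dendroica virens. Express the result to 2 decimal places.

2.32

Proportions for Dendroica virens (n=137): 1/137=0.0073, 29/137=0.2117, 82/137=0.5985, 1/137=0.0073, 23/137=0.1679, 1/137=0.0073
Σpᵢ² = 0.0073² + 0.2117² + 0.5985² + 0.0073² + 0.1679² + 0.0073² = 0.000053 + 0.044817 + 0.358202 + 0.000053 + 0.028190 + 0.000053 = 0.431368
B = 1 / 0.431368 = 2.3182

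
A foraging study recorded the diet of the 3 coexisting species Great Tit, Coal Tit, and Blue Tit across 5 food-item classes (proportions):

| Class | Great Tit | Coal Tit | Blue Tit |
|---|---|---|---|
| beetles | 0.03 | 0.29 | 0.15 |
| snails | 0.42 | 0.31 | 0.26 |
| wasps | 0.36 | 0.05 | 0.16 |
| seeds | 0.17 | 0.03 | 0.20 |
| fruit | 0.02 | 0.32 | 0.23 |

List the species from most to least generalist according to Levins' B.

Σp_Greaᵢ² = 0.03² + 0.42² + 0.36² + 0.17² + 0.02² = 0.0009 + 0.1764 + 0.1296 + 0.0289 + 0.0004 = 0.3362
B_Grea = 1 / 0.3362 = 2.9744
Σp_Coalᵢ² = 0.29² + 0.31² + 0.05² + 0.03² + 0.32² = 0.0841 + 0.0961 + 0.0025 + 0.0009 + 0.1024 = 0.2860
B_Coal = 1 / 0.2860 = 3.4965
Σp_Blueᵢ² = 0.15² + 0.26² + 0.16² + 0.20² + 0.23² = 0.0225 + 0.0676 + 0.0256 + 0.0400 + 0.0529 = 0.2086
B_Blue = 1 / 0.2086 = 4.7939
Ranking by B (broadest → narrowest): Blue Tit (4.79) > Coal Tit (3.50) > Great Tit (2.97)

Blue Tit > Coal Tit > Great Tit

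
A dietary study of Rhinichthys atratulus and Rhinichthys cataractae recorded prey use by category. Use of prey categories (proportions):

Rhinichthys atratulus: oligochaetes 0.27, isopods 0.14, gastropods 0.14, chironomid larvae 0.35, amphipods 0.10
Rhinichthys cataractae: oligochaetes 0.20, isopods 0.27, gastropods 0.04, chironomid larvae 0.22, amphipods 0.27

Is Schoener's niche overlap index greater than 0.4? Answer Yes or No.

Σ|p₁ᵢ − p₂ᵢ| = 0.07 + 0.13 + 0.10 + 0.13 + 0.17 = 0.60
D = 1 − ½ × 0.60 = 1 − 0.300 = 0.7000
D = 0.7000 > 0.4 → Yes.

Yes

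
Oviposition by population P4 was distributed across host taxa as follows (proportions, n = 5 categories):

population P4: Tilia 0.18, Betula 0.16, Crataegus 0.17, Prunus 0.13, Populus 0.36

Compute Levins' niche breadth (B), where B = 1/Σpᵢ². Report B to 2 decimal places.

4.28

Σpᵢ² = 0.18² + 0.16² + 0.17² + 0.13² + 0.36² = 0.0324 + 0.0256 + 0.0289 + 0.0169 + 0.1296 = 0.2334
B = 1 / 0.2334 = 4.2845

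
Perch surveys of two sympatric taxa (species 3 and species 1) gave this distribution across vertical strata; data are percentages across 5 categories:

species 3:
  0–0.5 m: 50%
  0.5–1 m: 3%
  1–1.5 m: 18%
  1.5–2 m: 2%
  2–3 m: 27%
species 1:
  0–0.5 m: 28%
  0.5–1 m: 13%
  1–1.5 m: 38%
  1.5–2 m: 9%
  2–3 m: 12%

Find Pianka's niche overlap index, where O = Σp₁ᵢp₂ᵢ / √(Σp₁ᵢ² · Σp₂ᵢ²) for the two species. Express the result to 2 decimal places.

Convert percentages to proportions (divide by 100).
Σ p₁ᵢp₂ᵢ = 0.1400 + 0.0039 + 0.0684 + 0.0018 + 0.0324 = 0.2465
Σp_1ᵢ² = 0.50² + 0.03² + 0.18² + 0.02² + 0.27² = 0.2500 + 0.0009 + 0.0324 + 0.0004 + 0.0729 = 0.3566
Σp_2ᵢ² = 0.28² + 0.13² + 0.38² + 0.09² + 0.12² = 0.0784 + 0.0169 + 0.1444 + 0.0081 + 0.0144 = 0.2622
O = 0.2465 / √(0.3566 × 0.2622) = 0.2465 / 0.30578 = 0.8061

0.81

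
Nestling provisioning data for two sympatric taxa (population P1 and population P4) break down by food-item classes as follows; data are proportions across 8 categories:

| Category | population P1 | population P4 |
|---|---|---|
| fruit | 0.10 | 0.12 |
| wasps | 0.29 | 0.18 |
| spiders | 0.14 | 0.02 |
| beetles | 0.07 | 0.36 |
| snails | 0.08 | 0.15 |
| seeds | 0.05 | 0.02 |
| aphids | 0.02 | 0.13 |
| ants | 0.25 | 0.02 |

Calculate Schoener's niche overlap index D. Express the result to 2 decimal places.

Σ|p₁ᵢ − p₂ᵢ| = 0.02 + 0.11 + 0.12 + 0.29 + 0.07 + 0.03 + 0.11 + 0.23 = 0.98
D = 1 − ½ × 0.98 = 1 − 0.490 = 0.5100

0.51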